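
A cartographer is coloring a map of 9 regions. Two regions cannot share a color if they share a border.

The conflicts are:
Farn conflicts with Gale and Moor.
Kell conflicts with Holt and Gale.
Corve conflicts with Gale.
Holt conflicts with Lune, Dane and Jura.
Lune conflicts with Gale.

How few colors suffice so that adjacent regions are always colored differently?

2

Kell and Gale conflict, so at least 2 colors are needed.
A valid assignment using 2 colors: Farn=2, Kell=2, Corve=2, Holt=1, Lune=2, Dane=2, Gale=1, Moor=1, Jura=2. No two conflicting regions share a color.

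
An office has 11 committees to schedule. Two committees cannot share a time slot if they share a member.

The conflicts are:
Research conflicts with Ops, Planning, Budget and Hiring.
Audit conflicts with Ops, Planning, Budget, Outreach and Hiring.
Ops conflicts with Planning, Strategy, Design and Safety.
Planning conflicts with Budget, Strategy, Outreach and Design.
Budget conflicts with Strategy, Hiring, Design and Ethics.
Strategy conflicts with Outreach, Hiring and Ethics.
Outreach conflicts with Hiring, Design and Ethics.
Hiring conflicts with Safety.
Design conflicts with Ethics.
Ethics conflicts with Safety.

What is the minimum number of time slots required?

3

Planning, Strategy, Outreach are mutually in conflict, so at least 3 time slots are needed.
3 time slots suffice: time slot 1 → {Planning, Hiring, Ethics}; time slot 2 → {Ops, Budget, Outreach}; time slot 3 → {Research, Audit, Strategy, Design, Safety}. Every pair that conflicts lands in different time slots.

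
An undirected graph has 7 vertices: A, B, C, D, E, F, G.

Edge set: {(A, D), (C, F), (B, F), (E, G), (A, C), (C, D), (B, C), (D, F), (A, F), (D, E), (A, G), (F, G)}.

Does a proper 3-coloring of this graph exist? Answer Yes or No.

A, C, D, F form a clique, so at least 4 colors are needed.
So 3 colors are not enough.

No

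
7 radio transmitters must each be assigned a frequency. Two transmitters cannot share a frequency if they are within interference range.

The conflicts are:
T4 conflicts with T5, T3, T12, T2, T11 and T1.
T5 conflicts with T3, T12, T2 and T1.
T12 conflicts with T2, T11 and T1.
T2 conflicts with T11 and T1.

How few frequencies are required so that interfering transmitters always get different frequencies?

5

T4, T5, T12, T2, T1 are mutually in conflict, so at least 5 frequencies are needed.
5 frequencies suffice: frequency 1 → {T4}; frequency 2 → {T5, T11}; frequency 3 → {T3, T2}; frequency 4 → {T12}; frequency 5 → {T1}. Every pair that conflicts lands in different frequencies.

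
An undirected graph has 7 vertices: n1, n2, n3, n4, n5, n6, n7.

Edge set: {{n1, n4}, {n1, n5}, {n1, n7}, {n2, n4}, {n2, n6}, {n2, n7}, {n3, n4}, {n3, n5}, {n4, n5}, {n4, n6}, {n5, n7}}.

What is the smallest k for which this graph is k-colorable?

n3, n4, n5 are mutually adjacent, so at least 3 colors are needed.
A valid assignment using 3 colors: n1=3, n2=2, n3=3, n4=1, n5=2, n6=3, n7=1. Each edge has distinct colors on its endpoints.

3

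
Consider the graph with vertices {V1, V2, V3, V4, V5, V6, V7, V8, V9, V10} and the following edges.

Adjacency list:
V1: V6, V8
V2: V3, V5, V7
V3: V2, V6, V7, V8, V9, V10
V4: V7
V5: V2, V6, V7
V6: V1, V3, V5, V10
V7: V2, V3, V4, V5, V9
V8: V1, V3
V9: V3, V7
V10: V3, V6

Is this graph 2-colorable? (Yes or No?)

No

V2, V3, V7 are mutually adjacent, so at least 3 colors are needed.
So 2 colors are not enough.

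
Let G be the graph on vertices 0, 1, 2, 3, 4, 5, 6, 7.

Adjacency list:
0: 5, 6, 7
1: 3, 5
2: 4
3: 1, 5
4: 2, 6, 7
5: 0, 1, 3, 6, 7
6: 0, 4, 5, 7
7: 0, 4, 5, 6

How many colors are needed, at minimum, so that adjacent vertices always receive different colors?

0, 5, 6, 7 are mutually adjacent (a clique of size 4), so at least 4 colors are needed.
4 colors suffice: color red → {4, 5}; color blue → {1, 2, 6}; color green → {3, 7}; color yellow → {0}. Each edge has distinct colors on its endpoints.

4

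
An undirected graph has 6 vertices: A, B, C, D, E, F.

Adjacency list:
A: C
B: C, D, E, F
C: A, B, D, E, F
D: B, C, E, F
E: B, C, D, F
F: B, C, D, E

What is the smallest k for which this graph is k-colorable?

B, C, D, E, F are pairwise adjacent (a clique of size 5), so at least 5 colors are needed.
5 colors suffice: color red → {C}; color blue → {A, B}; color green → {E}; color yellow → {F}; color purple → {D}. No two adjacent vertices share a color.

5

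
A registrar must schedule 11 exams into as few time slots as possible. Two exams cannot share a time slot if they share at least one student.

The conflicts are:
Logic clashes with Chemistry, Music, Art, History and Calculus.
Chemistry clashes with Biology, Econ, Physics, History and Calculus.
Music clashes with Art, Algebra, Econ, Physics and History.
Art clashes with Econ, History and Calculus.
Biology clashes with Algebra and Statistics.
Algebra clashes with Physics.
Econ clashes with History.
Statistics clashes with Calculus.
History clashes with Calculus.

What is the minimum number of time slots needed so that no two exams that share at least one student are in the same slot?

Music, Art, Econ, History pairwise conflict, so at least 4 time slots are needed.
4 time slots suffice: time slot 1 → {Chemistry, Art, Algebra, Statistics}; time slot 2 → {Biology, Physics, History}; time slot 3 → {Music, Calculus}; time slot 4 → {Logic, Econ}. No two conflicting exams share a time slot.

4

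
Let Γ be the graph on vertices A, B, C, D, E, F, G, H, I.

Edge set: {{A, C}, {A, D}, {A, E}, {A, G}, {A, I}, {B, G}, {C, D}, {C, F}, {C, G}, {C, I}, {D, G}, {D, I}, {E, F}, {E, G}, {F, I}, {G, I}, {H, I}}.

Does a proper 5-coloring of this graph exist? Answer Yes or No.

Yes

The chromatic number is 5. A, C, D, G, I are pairwise adjacent (a clique of size 5), so at least 5 colors are needed.
5 colors suffice: A=green, B=red, C=yellow, D=purple, E=red, F=blue, G=blue, H=blue, I=red.
That is already a proper 5-coloring.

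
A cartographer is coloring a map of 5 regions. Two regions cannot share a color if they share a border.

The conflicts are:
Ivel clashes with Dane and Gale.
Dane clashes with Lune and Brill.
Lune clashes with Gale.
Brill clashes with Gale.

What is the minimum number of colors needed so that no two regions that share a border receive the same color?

2

Dane and Brill conflict, so at least 2 colors are needed.
A valid assignment using 2 colors: Ivel=2, Dane=1, Lune=2, Brill=2, Gale=1. Every pair that conflicts lands in different colors.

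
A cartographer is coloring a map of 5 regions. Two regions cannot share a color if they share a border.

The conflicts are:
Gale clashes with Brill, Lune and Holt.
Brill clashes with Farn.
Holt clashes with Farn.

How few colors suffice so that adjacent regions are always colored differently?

Holt and Farn conflict, so at least 2 colors are needed.
A valid assignment using 2 colors: Gale=1, Brill=2, Lune=2, Holt=2, Farn=1. Every pair that conflicts lands in different colors.

2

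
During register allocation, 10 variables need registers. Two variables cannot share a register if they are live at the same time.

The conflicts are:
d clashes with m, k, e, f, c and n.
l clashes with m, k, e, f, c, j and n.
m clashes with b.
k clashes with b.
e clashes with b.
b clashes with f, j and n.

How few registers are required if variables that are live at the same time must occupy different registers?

l and n conflict, so at least 2 registers are needed.
A valid assignment using 2 registers: d=1, l=1, m=2, k=2, e=2, b=1, f=2, c=2, j=2, n=2. No two conflicting variables share a register.

2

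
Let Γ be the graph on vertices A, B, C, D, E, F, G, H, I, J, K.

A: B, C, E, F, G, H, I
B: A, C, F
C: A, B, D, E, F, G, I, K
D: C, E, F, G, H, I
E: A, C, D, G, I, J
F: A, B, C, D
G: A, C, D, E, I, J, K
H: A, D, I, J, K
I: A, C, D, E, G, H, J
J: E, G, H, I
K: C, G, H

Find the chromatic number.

5

A, C, E, G, I are mutually adjacent (a clique of size 5), so at least 5 colors are needed.
A valid assignment using 5 colors: A=2, B=4, C=1, D=2, E=5, F=3, G=3, H=1, I=4, J=2, K=2. No two adjacent vertices share a color.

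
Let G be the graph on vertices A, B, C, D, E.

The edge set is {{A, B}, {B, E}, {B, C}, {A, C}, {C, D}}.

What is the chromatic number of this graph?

3

A, B, C are mutually adjacent, so at least 3 colors are needed.
3 colors suffice: color 1 → {B, D}; color 2 → {C, E}; color 3 → {A}. No two adjacent vertices share a color.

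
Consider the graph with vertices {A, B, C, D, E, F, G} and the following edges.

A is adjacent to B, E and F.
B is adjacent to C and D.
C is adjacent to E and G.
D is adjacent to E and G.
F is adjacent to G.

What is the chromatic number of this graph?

3

The cycle B-D-G-F-A-B has odd length 5, so it cannot be 2-colored; at least 3 colors are needed.
3 colors suffice: color 1 → {B, E, G}; color 2 → {A, C, D}; color 3 → {F}. Every edge joins two different colors.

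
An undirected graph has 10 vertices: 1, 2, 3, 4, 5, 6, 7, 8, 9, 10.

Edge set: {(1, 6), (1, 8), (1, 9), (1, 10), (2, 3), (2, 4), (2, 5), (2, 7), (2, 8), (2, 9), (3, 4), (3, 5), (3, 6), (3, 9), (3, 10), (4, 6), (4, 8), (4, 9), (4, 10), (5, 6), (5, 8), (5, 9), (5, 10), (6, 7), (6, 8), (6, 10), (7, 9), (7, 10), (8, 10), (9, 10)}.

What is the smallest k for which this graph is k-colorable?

4

2, 3, 5, 9 form a clique, so at least 4 colors are needed.
One proper 4-coloring: 1=d, 2=a, 3=c, 4=d, 5=d, 6=b, 7=c, 8=c, 9=b, 10=a. Every edge joins two different colors.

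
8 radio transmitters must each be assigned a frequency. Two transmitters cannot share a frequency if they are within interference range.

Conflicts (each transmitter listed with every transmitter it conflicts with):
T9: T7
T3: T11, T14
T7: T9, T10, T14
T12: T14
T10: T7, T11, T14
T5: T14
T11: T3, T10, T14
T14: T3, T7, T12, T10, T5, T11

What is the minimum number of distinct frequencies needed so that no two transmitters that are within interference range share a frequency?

3

T7, T10, T14 pairwise conflict, so at least 3 frequencies are needed.
A valid assignment using 3 frequencies: T9=1, T3=2, T7=3, T12=2, T10=2, T5=2, T11=3, T14=1. Each listed conflict is separated.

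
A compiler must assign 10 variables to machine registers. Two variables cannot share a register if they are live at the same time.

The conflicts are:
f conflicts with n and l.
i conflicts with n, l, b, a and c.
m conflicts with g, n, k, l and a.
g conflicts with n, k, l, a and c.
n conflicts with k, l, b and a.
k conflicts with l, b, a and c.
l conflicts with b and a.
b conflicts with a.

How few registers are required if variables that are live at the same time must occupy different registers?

6

m, g, n, k, l, a all conflict with each other, so at least 6 registers are needed.
A valid assignment using 6 registers: f=3, i=4, m=6, g=5, n=2, k=4, l=1, b=5, a=3, c=1. Each listed conflict is separated.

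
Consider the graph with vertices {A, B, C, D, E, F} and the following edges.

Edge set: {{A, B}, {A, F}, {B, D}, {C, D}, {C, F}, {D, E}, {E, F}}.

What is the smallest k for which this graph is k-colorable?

3

The cycle B-D-C-F-A-B has odd length 5, so it cannot be 2-colored; at least 3 colors are needed.
A valid assignment using 3 colors: A=green, B=blue, C=blue, D=red, E=blue, F=red. Each edge has distinct colors on its endpoints.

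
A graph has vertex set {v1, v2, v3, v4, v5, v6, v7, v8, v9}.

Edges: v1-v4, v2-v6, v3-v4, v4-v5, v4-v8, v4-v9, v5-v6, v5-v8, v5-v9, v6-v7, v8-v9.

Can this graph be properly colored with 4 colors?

The chromatic number is 4. v4, v5, v8, v9 are mutually adjacent (a clique of size 4), so at least 4 colors are needed.
4 colors suffice: color 1 → {v4, v6}; color 2 → {v1, v2, v3, v5, v7}; color 3 → {v9}; color 4 → {v8}.
That is already a proper 4-coloring.

Yes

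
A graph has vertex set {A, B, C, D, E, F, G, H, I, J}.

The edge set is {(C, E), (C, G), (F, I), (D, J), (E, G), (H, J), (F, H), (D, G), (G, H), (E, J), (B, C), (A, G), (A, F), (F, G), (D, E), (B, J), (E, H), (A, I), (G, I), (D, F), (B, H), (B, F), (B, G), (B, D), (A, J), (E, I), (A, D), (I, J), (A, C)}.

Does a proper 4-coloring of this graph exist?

The chromatic number is 4. B, D, F, G are pairwise adjacent (a clique of size 4), so at least 4 colors are needed.
4 colors suffice: color red → {G, J}; color blue → {C, D, H, I}; color green → {A, B, E}; color yellow → {F}.
That is already a proper 4-coloring.

Yes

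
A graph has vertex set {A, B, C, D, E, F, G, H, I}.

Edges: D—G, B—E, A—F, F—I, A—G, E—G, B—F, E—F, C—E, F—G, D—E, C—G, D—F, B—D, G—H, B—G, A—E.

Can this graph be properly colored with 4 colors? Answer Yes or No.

B, D, E, F, G form a clique, so at least 5 colors are needed.
So 4 colors are not enough.

No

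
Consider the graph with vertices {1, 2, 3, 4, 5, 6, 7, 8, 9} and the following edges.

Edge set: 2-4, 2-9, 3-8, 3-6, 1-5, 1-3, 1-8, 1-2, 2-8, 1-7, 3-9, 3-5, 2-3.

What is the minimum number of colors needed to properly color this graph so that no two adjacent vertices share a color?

4

1, 2, 3, 8 are mutually adjacent (a clique of size 4), so at least 4 colors are needed.
4 colors suffice: color a → {3, 4, 7}; color b → {1, 6, 9}; color c → {2, 5}; color d → {8}. No two adjacent vertices share a color.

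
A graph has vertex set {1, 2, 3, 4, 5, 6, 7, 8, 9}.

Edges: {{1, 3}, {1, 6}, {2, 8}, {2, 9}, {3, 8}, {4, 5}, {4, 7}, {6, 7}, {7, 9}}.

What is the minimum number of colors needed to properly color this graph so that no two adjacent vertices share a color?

3

The cycle 2-8-3-1-6-7-9-2 has odd length 7, so it cannot be 2-colored; at least 3 colors are needed.
3 colors suffice: 1=red, 2=red, 3=blue, 4=blue, 5=red, 6=blue, 7=red, 8=green, 9=blue. Every edge joins two different colors.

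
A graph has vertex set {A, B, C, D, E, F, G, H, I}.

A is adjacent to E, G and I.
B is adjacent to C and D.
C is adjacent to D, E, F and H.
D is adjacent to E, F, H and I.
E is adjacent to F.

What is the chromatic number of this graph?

4

C, D, E, F form a clique, so at least 4 colors are needed.
One proper 4-coloring: A=red, B=green, C=blue, D=red, E=green, F=yellow, G=blue, H=green, I=blue. Each edge has distinct colors on its endpoints.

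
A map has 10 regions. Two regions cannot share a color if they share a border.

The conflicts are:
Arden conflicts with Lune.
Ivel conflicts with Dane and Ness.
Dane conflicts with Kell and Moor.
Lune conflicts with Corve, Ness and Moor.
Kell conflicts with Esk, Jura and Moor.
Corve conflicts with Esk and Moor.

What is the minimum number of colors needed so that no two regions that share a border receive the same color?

Dane, Kell, Moor are mutually in conflict, so at least 3 colors are needed.
3 colors suffice: color 1 → {Arden, Esk, Jura, Ness, Moor}; color 2 → {Ivel, Lune, Kell}; color 3 → {Dane, Corve}. Every pair that conflicts lands in different colors.

3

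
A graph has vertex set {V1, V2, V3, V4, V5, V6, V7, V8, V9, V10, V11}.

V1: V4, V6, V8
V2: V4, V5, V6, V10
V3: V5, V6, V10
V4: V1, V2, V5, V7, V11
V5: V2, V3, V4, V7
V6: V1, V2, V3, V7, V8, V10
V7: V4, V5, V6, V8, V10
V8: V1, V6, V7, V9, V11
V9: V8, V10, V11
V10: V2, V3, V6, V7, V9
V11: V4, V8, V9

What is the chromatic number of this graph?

3

V8, V9, V11 are mutually adjacent, so at least 3 colors are needed.
3 colors suffice: V1=2, V2=2, V3=2, V4=1, V5=3, V6=1, V7=2, V8=3, V9=1, V10=3, V11=2. No two adjacent vertices share a color.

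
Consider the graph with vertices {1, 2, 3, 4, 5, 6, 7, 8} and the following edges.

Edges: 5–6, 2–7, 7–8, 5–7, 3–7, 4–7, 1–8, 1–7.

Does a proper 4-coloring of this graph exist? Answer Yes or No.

Yes

The chromatic number is 3. 1, 7, 8 are mutually adjacent, so at least 3 colors are needed.
One proper 3-coloring: 1=green, 2=blue, 3=blue, 4=blue, 5=blue, 6=red, 7=red, 8=blue.
Since 4 ≥ 3, a proper 4-coloring certainly exists.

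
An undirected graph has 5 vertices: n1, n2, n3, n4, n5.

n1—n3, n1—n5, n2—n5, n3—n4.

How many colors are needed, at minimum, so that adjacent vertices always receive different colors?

n2 and n5 are adjacent, so at least 2 colors are needed.
2 colors suffice: n1=2, n2=2, n3=1, n4=2, n5=1. No two adjacent vertices share a color.

2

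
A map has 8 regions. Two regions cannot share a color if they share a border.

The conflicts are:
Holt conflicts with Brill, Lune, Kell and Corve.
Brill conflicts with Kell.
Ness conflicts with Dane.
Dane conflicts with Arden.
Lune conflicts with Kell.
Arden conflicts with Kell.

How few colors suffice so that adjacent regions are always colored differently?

3

Holt, Brill, Kell all conflict with each other, so at least 3 colors are needed.
3 colors suffice: color 1 → {Holt, Ness, Arden}; color 2 → {Dane, Kell, Corve}; color 3 → {Brill, Lune}. Every pair that conflicts lands in different colors.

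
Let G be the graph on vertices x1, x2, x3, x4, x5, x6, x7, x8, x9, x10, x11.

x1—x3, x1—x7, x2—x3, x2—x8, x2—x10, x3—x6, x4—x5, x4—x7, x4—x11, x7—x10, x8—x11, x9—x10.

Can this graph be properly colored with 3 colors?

The chromatic number is 3. The cycle x2-x3-x1-x7-x10-x2 has odd length 5, so it cannot be 2-colored; at least 3 colors are needed.
A valid assignment using 3 colors: x1=3, x2=1, x3=2, x4=2, x5=1, x6=1, x7=1, x8=2, x9=1, x10=2, x11=1.
That is already a proper 3-coloring.

Yes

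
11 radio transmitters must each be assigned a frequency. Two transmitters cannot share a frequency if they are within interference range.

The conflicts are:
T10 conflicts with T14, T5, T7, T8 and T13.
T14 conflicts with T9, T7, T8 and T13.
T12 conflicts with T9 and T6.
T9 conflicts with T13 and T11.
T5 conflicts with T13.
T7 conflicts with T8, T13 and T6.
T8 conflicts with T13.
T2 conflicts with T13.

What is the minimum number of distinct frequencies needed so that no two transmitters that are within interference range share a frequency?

T10, T14, T7, T8, T13 all conflict with each other, so at least 5 frequencies are needed.
5 frequencies suffice: T10=2, T14=3, T12=3, T9=2, T5=3, T7=4, T8=5, T2=2, T13=1, T11=1, T6=1. Each listed conflict is separated.

5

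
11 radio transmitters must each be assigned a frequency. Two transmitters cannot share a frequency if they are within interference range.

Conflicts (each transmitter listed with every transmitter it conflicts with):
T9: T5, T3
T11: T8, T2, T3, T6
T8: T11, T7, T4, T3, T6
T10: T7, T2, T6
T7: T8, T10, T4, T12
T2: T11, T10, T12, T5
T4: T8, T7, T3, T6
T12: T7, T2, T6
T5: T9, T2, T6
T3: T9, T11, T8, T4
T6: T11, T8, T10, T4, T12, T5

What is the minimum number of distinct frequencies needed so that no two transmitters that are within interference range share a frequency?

3

T8, T7, T4 pairwise conflict, so at least 3 frequencies are needed.
Using 3 frequencies: T9=3, T11=3, T8=2, T10=2, T7=1, T2=1, T4=3, T12=2, T5=2, T3=1, T6=1. Each listed conflict is separated.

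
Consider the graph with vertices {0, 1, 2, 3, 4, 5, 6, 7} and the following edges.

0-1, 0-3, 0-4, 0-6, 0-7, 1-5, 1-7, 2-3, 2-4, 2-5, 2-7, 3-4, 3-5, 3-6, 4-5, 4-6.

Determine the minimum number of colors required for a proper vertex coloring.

4

0, 3, 4, 6 form a clique, so at least 4 colors are needed.
A valid assignment using 4 colors: 0=a, 1=c, 2=d, 3=b, 4=c, 5=a, 6=d, 7=b. Each edge has distinct colors on its endpoints.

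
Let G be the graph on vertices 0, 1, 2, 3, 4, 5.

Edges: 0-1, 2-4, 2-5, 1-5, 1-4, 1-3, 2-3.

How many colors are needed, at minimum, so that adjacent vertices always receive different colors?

2 and 4 are adjacent, so at least 2 colors are needed.
2 colors suffice: color red → {1, 2}; color blue → {0, 3, 4, 5}. No two adjacent vertices share a color.

2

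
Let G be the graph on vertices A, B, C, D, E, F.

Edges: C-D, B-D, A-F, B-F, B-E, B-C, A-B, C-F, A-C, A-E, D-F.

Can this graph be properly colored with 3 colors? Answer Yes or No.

No

B, C, D, F are pairwise adjacent (a clique of size 4), so at least 4 colors are needed.
So 3 colors are not enough.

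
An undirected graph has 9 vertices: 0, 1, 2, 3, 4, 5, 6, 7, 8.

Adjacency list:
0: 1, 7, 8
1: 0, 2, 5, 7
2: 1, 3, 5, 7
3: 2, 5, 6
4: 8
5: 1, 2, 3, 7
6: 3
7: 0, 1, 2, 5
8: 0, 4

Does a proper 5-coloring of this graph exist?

The chromatic number is 4. 1, 2, 5, 7 are pairwise adjacent (a clique of size 4), so at least 4 colors are needed.
4 colors suffice: color a → {0, 4, 5, 6}; color b → {1, 3, 8}; color c → {7}; color d → {2}.
Since 5 ≥ 4, a proper 5-coloring certainly exists.

Yes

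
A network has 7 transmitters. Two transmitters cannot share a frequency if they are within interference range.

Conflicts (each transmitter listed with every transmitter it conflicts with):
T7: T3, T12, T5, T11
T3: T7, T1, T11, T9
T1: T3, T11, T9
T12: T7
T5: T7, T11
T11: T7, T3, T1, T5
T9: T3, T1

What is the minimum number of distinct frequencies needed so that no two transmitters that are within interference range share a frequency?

T7, T5, T11 are mutually in conflict, so at least 3 frequencies are needed.
Using 3 frequencies: T7=1, T3=3, T1=1, T12=2, T5=3, T11=2, T9=2. No two conflicting transmitters share a frequency.

3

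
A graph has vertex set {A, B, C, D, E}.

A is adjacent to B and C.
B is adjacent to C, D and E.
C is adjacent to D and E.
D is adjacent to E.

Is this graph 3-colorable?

B, C, D, E are mutually adjacent (a clique of size 4), so at least 4 colors are needed.
So 3 colors are not enough.

No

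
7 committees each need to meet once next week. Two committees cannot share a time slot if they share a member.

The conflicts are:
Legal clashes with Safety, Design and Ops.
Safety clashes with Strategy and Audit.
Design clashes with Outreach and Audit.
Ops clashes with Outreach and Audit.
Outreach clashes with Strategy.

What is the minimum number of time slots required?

The cycle Safety-Audit-Design-Outreach-Strategy-Safety has odd length 5, so it cannot be 2-colored; at least 3 time slots are needed.
A valid assignment using 3 time slots: Legal=2, Safety=1, Design=1, Ops=1, Outreach=2, Strategy=3, Audit=2. Every pair that conflicts lands in different time slots.

3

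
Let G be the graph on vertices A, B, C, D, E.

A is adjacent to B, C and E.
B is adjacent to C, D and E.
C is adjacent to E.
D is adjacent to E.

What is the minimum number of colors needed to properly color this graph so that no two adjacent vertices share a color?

A, B, C, E form a clique, so at least 4 colors are needed.
4 colors suffice: color 1 → {B}; color 2 → {E}; color 3 → {C, D}; color 4 → {A}. Each edge has distinct colors on its endpoints.

4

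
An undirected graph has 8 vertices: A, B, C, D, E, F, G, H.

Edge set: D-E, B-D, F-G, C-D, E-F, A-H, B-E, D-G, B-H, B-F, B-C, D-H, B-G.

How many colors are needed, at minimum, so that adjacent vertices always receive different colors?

B, D, E are mutually adjacent, so at least 3 colors are needed.
3 colors suffice: color 1 → {A, B}; color 2 → {D, F}; color 3 → {C, E, G, H}. Each edge has distinct colors on its endpoints.

3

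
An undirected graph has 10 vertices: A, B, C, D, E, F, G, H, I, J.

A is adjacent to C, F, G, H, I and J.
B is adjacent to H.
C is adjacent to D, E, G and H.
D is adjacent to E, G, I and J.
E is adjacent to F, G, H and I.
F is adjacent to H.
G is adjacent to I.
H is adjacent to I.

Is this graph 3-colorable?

D, E, G, I are pairwise adjacent (a clique of size 4), so at least 4 colors are needed.
So 3 colors are not enough.

No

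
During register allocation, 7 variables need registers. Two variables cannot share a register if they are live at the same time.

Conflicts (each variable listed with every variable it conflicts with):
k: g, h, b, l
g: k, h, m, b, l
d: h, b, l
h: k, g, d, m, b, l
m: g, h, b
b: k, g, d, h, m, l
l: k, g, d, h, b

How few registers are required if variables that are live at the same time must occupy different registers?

k, g, h, b, l are mutually in conflict, so at least 5 registers are needed.
5 registers suffice: register 1 → {b}; register 2 → {h}; register 3 → {g, d}; register 4 → {m, l}; register 5 → {k}. Each listed conflict is separated.

5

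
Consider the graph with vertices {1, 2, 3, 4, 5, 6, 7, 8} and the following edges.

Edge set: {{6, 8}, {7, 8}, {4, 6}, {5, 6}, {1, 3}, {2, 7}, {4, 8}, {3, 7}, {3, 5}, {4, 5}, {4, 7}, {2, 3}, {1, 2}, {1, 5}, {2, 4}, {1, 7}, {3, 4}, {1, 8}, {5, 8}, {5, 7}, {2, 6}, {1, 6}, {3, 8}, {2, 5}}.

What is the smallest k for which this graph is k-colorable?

5

2, 3, 4, 5, 7 are mutually adjacent (a clique of size 5), so at least 5 colors are needed.
5 colors suffice: color red → {5}; color blue → {6, 7}; color green → {1, 4}; color yellow → {3}; color purple → {2, 8}. Each edge has distinct colors on its endpoints.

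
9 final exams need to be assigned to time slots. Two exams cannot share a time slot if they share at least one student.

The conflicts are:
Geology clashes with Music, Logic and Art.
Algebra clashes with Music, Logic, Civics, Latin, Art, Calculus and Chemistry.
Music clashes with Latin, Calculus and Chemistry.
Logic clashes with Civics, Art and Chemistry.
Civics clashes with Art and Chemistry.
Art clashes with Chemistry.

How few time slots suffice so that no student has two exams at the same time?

5

Algebra, Logic, Civics, Art, Chemistry pairwise conflict, so at least 5 time slots are needed.
5 time slots suffice: time slot 1 → {Geology, Algebra}; time slot 2 → {Music, Art}; time slot 3 → {Latin, Calculus, Chemistry}; time slot 4 → {Logic}; time slot 5 → {Civics}. No two conflicting exams share a time slot.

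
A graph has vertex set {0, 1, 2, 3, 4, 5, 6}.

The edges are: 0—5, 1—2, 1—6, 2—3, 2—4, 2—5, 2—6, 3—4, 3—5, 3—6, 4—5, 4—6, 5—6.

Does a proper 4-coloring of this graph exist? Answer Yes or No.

No

2, 3, 4, 5, 6 are pairwise adjacent (a clique of size 5), so at least 5 colors are needed.
So 4 colors are not enough.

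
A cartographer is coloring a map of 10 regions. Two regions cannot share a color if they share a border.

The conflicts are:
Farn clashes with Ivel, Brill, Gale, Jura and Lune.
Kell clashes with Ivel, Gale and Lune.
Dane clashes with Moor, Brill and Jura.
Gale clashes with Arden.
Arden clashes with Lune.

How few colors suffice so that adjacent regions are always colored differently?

2

Dane and Moor conflict, so at least 2 colors are needed.
2 colors suffice: color 1 → {Farn, Kell, Dane, Arden}; color 2 → {Ivel, Moor, Brill, Gale, Jura, Lune}. Each listed conflict is separated.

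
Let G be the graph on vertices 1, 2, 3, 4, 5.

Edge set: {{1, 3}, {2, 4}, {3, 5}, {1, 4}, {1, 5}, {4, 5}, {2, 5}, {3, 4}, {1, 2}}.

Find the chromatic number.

4

1, 3, 4, 5 are pairwise adjacent (a clique of size 4), so at least 4 colors are needed.
4 colors suffice: 1=b, 2=d, 3=d, 4=c, 5=a. Each edge has distinct colors on its endpoints.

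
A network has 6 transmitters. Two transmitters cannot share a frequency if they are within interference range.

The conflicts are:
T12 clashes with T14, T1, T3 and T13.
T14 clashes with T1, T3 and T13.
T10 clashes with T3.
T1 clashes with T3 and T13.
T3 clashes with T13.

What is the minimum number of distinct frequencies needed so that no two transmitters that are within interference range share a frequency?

T12, T14, T1, T3, T13 all conflict with each other, so at least 5 frequencies are needed.
5 frequencies suffice: frequency 1 → {T3}; frequency 2 → {T10, T1}; frequency 3 → {T13}; frequency 4 → {T14}; frequency 5 → {T12}. Each listed conflict is separated.

5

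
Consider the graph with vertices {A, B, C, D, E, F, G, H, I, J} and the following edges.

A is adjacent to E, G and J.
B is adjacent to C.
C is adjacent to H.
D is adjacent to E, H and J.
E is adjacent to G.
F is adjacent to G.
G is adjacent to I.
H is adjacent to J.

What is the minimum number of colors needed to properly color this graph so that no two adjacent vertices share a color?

3

A, E, G are mutually adjacent, so at least 3 colors are needed.
3 colors suffice: color 1 → {C, G, J}; color 2 → {A, B, D, F, I}; color 3 → {E, H}. Each edge has distinct colors on its endpoints.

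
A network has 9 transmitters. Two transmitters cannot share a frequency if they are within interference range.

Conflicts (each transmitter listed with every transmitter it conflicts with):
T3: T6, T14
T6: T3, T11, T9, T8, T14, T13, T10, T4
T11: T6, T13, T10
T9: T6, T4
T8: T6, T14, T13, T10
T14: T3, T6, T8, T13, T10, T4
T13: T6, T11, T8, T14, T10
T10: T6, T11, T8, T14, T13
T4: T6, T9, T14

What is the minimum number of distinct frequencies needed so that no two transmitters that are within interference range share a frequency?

5

T6, T8, T14, T13, T10 pairwise conflict, so at least 5 frequencies are needed.
Using 5 frequencies: T3=3, T6=1, T11=2, T9=2, T8=5, T14=2, T13=4, T10=3, T4=3. Each listed conflict is separated.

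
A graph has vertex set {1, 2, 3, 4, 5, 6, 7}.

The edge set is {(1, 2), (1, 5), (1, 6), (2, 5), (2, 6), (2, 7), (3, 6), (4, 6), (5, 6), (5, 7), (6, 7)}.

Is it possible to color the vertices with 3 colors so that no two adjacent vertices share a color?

No

2, 5, 6, 7 are pairwise adjacent (a clique of size 4), so at least 4 colors are needed.
So 3 colors are not enough.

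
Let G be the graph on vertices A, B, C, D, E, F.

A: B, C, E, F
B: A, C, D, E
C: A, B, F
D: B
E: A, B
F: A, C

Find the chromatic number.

A, B, C are mutually adjacent, so at least 3 colors are needed.
3 colors suffice: color 1 → {A, D}; color 2 → {B, F}; color 3 → {C, E}. No two adjacent vertices share a color.

3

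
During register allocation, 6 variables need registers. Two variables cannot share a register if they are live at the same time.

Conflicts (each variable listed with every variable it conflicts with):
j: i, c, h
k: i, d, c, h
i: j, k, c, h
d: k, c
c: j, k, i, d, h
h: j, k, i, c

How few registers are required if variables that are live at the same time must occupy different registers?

4

k, i, c, h all conflict with each other, so at least 4 registers are needed.
4 registers suffice: j=2, k=2, i=3, d=3, c=1, h=4. Every pair that conflicts lands in different registers.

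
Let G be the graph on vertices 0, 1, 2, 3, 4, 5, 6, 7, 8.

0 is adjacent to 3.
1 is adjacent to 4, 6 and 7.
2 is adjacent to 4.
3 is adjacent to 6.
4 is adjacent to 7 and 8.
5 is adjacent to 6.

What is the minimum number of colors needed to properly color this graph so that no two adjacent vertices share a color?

3

1, 4, 7 form a triangle, so at least 3 colors are needed.
3 colors suffice: color a → {0, 4, 6}; color b → {1, 2, 3, 5, 8}; color c → {7}. No two adjacent vertices share a color.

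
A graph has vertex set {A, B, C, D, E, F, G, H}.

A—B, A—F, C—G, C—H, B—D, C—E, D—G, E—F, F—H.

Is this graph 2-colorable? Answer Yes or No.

No

The cycle A-F-E-C-G-D-B-A has odd length 7, so it cannot be 2-colored; at least 3 colors are needed.
So 2 colors are not enough.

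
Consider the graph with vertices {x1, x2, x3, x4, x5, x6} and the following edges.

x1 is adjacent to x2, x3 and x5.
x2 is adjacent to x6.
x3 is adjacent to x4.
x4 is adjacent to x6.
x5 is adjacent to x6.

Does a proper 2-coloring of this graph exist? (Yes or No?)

No

The cycle x3-x1-x5-x6-x4-x3 has odd length 5, so it cannot be 2-colored; at least 3 colors are needed.
So 2 colors are not enough.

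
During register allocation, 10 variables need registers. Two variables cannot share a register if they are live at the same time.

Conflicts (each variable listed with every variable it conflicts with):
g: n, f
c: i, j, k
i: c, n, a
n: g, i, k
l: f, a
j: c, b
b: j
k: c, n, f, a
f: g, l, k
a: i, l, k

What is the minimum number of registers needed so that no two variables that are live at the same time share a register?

2

g and f conflict, so at least 2 registers are needed.
2 registers suffice: register 1 → {g, i, l, j, k}; register 2 → {c, n, b, f, a}. No two conflicting variables share a register.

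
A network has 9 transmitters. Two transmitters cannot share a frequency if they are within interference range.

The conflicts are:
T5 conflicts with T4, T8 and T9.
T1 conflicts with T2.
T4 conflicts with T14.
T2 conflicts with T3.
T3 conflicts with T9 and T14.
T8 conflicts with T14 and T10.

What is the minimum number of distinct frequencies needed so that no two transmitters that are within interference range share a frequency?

The cycle T3-T14-T8-T5-T9-T3 has odd length 5, so it cannot be 2-colored; at least 3 frequencies are needed.
3 frequencies suffice: frequency 1 → {T1, T4, T3, T8}; frequency 2 → {T5, T2, T14, T10}; frequency 3 → {T9}. No two conflicting transmitters share a frequency.

3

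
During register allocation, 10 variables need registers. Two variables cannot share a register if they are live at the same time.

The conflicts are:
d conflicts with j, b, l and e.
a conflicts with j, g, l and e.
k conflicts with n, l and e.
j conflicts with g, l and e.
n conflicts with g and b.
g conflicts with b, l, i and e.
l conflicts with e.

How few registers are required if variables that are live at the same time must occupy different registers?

a, j, g, l, e pairwise conflict, so at least 5 registers are needed.
Using 5 registers: d=1, a=5, k=1, j=4, n=2, g=1, b=3, l=2, i=2, e=3. No two conflicting variables share a register.

5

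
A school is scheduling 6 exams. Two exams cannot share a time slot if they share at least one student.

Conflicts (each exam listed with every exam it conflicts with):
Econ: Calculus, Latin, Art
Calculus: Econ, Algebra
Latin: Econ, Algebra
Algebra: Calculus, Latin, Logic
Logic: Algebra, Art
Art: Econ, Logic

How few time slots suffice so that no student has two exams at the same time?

3

The cycle Algebra-Calculus-Econ-Art-Logic-Algebra has odd length 5, so it cannot be 2-colored; at least 3 time slots are needed.
3 time slots suffice: Econ=1, Calculus=2, Latin=2, Algebra=1, Logic=2, Art=3. No two conflicting exams share a time slot.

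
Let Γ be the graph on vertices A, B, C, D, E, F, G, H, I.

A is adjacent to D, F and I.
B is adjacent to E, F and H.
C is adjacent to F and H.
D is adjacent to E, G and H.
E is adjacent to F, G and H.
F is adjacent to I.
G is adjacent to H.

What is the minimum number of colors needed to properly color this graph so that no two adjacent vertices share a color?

D, E, G, H are mutually adjacent (a clique of size 4), so at least 4 colors are needed.
A valid assignment using 4 colors: A=blue, B=green, C=blue, D=green, E=blue, F=red, G=yellow, H=red, I=green. No two adjacent vertices share a color.

4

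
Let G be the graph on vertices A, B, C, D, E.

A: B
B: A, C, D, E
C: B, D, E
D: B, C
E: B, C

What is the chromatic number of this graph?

3

B, C, D are pairwise adjacent, so at least 3 colors are needed.
A valid assignment using 3 colors: A=2, B=1, C=2, D=3, E=3. Every edge joins two different colors.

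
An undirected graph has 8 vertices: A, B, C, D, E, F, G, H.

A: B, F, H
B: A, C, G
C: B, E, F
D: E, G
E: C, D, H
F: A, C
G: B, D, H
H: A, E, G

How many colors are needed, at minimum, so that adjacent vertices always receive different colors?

The cycle H-A-F-C-E-H has odd length 5, so it cannot be 2-colored; at least 3 colors are needed.
3 colors suffice: color 1 → {A, E, G}; color 2 → {B, D, F, H}; color 3 → {C}. No two adjacent vertices share a color.

3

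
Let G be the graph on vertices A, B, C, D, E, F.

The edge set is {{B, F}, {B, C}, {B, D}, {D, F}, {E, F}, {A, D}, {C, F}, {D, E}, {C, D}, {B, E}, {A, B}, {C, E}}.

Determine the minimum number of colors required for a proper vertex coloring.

5

B, C, D, E, F form a clique, so at least 5 colors are needed.
One proper 5-coloring: A=3, B=1, C=3, D=2, E=4, F=5. Every edge joins two different colors.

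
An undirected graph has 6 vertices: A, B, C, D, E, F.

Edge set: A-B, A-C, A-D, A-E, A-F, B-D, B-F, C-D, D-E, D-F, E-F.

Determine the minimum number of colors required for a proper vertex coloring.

A, D, E, F are mutually adjacent (a clique of size 4), so at least 4 colors are needed.
A valid assignment using 4 colors: A=2, B=4, C=3, D=1, E=4, F=3. Every edge joins two different colors.

4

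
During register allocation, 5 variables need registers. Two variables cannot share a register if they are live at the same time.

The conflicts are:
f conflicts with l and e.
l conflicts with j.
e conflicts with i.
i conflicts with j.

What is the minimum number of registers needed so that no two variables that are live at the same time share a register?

3

The cycle i-j-l-f-e-i has odd length 5, so it cannot be 2-colored; at least 3 registers are needed.
3 registers suffice: register 1 → {l, e}; register 2 → {f, i}; register 3 → {j}. Every pair that conflicts lands in different registers.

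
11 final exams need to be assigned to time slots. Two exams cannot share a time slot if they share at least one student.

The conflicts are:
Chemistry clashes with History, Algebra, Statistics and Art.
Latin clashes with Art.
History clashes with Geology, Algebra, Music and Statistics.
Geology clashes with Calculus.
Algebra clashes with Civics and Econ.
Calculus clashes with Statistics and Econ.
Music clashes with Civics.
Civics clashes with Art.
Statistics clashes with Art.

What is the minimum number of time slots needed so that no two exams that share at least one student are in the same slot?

Chemistry, Statistics, Art pairwise conflict, so at least 3 time slots are needed.
A valid assignment using 3 time slots: Chemistry=3, Latin=2, History=1, Geology=2, Algebra=2, Calculus=1, Music=2, Civics=3, Statistics=2, Econ=3, Art=1. No two conflicting exams share a time slot.

3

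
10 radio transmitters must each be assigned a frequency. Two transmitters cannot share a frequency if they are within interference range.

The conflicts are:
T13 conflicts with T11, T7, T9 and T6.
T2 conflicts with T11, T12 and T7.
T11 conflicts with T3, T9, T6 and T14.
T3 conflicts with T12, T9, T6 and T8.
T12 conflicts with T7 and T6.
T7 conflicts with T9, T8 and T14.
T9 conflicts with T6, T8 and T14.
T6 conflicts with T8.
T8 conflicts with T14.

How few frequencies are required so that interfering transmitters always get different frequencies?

T7, T9, T8, T14 are mutually in conflict, so at least 4 frequencies are needed.
Using 4 frequencies: T13=4, T2=4, T11=3, T3=4, T12=1, T7=2, T9=1, T6=2, T8=3, T14=4. Each listed conflict is separated.

4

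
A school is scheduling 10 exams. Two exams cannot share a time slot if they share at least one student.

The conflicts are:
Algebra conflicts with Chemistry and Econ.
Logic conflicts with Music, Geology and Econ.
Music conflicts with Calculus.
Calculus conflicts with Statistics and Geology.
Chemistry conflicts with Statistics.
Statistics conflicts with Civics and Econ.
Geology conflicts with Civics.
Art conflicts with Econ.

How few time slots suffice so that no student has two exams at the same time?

3

The cycle Calculus-Statistics-Econ-Logic-Geology-Calculus has odd length 5, so it cannot be 2-colored; at least 3 time slots are needed.
Using 3 time slots: Algebra=2, Logic=2, Music=3, Calculus=1, Chemistry=1, Statistics=2, Geology=3, Civics=1, Art=2, Econ=1. No two conflicting exams share a time slot.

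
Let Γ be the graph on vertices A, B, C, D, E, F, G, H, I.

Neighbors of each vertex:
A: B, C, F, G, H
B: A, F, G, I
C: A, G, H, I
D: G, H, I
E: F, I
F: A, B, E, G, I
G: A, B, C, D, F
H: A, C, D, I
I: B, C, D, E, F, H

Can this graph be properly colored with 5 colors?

Yes

The chromatic number is 4. A, B, F, G form a clique, so at least 4 colors are needed.
4 colors suffice: color red → {A, I}; color blue → {C, D, F}; color green → {E, G, H}; color yellow → {B}.
Since 5 ≥ 4, a proper 5-coloring certainly exists.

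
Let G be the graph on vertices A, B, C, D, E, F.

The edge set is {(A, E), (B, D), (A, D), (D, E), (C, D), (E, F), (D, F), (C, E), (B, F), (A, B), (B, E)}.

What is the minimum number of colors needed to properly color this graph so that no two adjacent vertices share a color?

B, D, E, F form a clique, so at least 4 colors are needed.
4 colors suffice: color 1 → {D}; color 2 → {E}; color 3 → {B, C}; color 4 → {A, F}. Each edge has distinct colors on its endpoints.

4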